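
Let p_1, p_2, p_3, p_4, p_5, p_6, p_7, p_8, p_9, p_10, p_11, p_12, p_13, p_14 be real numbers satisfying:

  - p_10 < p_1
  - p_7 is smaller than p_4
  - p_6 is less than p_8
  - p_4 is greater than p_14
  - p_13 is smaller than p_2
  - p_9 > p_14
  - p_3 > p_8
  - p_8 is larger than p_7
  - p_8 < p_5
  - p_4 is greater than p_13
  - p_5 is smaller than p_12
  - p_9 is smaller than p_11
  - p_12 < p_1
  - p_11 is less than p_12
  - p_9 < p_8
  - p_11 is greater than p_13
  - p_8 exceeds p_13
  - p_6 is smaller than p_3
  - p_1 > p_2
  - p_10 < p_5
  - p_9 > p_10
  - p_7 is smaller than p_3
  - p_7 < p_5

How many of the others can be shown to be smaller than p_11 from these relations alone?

4

Directly below p_11: p_13, p_9.
One step further: p_10, p_14 (4 so far).
Nothing else is reachable below p_11; 4 in all.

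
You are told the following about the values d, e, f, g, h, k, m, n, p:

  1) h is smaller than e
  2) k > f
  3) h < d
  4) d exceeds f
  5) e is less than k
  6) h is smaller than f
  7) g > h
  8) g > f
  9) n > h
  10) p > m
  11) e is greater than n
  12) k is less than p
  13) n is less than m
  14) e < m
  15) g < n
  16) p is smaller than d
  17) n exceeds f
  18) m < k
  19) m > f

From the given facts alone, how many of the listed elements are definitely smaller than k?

6

Directly below k: f, e, m.
One step further: h, n (5 so far).
One step further: g (6 so far).
Nothing else is reachable below k; 6 in all.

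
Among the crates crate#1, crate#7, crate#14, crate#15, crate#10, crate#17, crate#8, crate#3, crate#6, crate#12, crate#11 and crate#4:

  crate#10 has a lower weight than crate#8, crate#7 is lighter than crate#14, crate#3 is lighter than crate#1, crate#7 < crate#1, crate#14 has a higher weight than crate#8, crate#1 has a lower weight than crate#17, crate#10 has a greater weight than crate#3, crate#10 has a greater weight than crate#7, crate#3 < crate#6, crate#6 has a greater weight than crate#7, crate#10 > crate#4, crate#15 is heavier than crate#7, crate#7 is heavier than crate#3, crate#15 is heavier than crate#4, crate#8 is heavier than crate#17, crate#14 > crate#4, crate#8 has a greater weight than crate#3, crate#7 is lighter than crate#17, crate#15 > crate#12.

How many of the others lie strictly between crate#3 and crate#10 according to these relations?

1

Chaining upward from crate#3 reaches: crate#7, crate#1, crate#17, crate#8, crate#6, crate#15, crate#14.
Chaining downward from crate#10 reaches: crate#4, crate#7.
Strictly between crate#3 and crate#10 are those in both lists: crate#7 — 1 element.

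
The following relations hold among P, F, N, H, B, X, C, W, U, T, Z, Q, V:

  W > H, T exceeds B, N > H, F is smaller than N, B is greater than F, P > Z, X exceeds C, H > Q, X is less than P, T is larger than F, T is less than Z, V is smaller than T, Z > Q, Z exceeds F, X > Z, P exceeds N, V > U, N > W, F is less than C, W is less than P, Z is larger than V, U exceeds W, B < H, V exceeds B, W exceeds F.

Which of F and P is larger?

Link the given pairs in sequence: F < B; B < H; H < W; W < U; U < V; V < T; T < Z; Z < X; X < P.
Together: F < B < H < W < U < V < T < Z < X < P.
So F < P; P is the larger of the two.

P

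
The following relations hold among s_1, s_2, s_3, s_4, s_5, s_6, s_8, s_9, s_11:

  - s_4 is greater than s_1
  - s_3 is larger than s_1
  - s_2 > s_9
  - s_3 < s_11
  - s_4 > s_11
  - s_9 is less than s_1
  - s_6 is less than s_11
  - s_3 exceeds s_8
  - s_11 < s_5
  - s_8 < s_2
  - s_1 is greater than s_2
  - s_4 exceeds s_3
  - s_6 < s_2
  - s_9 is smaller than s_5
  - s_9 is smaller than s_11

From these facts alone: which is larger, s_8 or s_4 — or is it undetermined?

s_8 < s_2 < s_1 < s_3 < s_11 < s_4, by transitivity through s_2, s_1, s_3, s_11.
So s_4 is larger.

s_4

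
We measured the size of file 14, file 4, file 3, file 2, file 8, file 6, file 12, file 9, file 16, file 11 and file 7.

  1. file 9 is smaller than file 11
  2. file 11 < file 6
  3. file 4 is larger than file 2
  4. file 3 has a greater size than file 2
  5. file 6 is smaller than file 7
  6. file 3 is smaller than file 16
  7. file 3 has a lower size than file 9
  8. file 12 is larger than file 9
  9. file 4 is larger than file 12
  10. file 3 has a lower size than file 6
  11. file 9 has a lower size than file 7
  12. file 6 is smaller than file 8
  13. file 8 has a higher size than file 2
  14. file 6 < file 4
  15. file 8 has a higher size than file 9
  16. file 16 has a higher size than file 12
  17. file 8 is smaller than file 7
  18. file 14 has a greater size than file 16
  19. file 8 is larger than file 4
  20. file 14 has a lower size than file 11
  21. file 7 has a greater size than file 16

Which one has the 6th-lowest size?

The consecutive relations fix a unique order: file 2 < file 3 < file 9 < file 12 < file 16 < file 14 < file 11 < file 6 < file 4 < file 8 < file 7.
The 6th smallest is file 14.

file 14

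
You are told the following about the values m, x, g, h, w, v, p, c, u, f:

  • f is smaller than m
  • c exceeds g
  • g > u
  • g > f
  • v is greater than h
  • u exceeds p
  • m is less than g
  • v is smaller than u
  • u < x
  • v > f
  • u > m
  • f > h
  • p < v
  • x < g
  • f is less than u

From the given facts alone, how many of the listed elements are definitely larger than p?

The elements the relations force above p are v, u, x, g, c — no chain reaches any other.
That is 5.

5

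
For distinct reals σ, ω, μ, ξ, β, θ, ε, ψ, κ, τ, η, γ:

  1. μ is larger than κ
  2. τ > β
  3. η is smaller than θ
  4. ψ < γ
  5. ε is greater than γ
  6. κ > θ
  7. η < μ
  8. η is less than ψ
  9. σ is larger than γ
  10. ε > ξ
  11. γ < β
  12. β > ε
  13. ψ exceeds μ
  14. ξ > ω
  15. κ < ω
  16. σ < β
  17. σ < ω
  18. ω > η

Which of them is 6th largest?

The consecutive relations fix a unique order: η < θ < κ < μ < ψ < γ < σ < ω < ξ < ε < β < τ.
Counting 6 from the largest end gives σ.

σ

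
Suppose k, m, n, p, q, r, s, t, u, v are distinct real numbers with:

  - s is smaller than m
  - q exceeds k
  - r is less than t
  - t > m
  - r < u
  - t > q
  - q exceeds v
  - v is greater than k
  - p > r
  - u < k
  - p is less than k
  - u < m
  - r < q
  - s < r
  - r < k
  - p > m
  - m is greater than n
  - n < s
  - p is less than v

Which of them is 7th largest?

u

The consecutive relations fix a unique order: n < s < r < u < m < p < k < v < q < t.
The 7th largest is u.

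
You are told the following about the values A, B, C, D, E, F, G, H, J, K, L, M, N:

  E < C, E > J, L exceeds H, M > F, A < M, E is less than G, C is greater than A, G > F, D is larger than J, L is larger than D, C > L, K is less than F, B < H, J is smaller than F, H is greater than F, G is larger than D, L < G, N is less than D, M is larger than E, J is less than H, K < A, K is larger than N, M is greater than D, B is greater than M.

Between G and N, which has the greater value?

The relevant relations are N < K; K < F; F < H; H < L; L < G.
Chaining these gives N < K < F < H < L < G.
So N < G; G is the larger of the two.

G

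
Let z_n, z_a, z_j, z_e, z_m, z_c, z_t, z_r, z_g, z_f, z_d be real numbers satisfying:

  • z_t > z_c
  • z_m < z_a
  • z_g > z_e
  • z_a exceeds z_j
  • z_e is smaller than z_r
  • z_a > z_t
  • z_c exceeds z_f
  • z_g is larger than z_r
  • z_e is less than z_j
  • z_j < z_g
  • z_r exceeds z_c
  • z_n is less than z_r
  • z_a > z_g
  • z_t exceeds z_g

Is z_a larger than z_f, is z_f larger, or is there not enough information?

Link the given pairs in sequence: z_f < z_c; z_c < z_r; z_r < z_g; z_g < z_t; z_t < z_a.
Chaining these gives z_f < z_c < z_r < z_g < z_t < z_a.
So z_a is larger.

z_a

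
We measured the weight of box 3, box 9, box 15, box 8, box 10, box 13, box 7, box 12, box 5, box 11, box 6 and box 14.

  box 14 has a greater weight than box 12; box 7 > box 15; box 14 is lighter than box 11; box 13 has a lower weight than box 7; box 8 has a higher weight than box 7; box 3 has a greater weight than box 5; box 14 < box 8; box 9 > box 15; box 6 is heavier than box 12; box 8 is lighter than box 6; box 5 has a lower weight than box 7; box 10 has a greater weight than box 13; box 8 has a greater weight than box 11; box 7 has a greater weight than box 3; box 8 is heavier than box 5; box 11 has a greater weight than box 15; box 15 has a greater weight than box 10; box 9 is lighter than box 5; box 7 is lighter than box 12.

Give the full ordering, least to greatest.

Nothing is placed below box 13, so it is least; from there box 13 < box 10; box 10 < box 15; box 15 < box 9; box 9 < box 5; box 5 < box 3; box 3 < box 7; box 7 < box 12; box 12 < box 14; box 14 < box 11; box 11 < box 8; box 8 < box 6, each given directly.

box 13 < box 10 < box 15 < box 9 < box 5 < box 3 < box 7 < box 12 < box 14 < box 11 < box 8 < box 6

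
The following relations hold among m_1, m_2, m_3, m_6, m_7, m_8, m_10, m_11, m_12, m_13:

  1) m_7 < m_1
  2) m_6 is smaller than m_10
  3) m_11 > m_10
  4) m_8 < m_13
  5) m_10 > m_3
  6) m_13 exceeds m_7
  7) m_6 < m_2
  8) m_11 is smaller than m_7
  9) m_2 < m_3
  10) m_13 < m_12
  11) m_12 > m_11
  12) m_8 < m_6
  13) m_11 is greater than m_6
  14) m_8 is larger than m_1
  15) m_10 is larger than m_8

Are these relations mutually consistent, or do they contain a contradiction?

We have m_7 < m_1 stated directly, yet also m_1 < m_8 < m_6 < m_2 < m_3 < m_10 < m_11 < m_7 by chaining the others — so m_1 < m_7. Contradiction.

inconsistent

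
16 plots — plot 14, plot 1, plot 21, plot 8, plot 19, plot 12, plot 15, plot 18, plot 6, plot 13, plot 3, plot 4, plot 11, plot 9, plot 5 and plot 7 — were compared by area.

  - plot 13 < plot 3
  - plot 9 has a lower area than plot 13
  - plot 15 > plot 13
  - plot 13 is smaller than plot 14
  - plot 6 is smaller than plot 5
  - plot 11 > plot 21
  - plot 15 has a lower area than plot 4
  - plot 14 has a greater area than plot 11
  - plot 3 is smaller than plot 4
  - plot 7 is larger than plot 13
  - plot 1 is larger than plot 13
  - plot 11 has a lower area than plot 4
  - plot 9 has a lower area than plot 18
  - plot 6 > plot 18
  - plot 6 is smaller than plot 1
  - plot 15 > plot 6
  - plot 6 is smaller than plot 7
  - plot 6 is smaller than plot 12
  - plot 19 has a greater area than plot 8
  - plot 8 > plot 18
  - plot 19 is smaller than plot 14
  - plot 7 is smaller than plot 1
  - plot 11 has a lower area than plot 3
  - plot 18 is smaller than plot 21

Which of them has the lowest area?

plot 9

plot 18 is not least since plot 9 < plot 18; plot 21 is not least since plot 18 < plot 21; plot 6 is not least since plot 18 < plot 6; plot 13 is not least since plot 9 < plot 13; plot 5 is not least since plot 6 < plot 5; plot 15 is not least since plot 13 < plot 15; plot 11 is not least since plot 21 < plot 11; plot 3 is not least since plot 13 < plot 3; plot 8 is not least since plot 18 < plot 8; plot 12 is not least since plot 6 < plot 12; plot 19 is not least since plot 8 < plot 19; plot 4 is not least since plot 15 < plot 4; plot 14 is not least since plot 11 < plot 14; plot 7 is not least since plot 13 < plot 7; plot 1 is not least since plot 13 < plot 1.
Only plot 9 has nothing below it, so plot 9 is the lowest area.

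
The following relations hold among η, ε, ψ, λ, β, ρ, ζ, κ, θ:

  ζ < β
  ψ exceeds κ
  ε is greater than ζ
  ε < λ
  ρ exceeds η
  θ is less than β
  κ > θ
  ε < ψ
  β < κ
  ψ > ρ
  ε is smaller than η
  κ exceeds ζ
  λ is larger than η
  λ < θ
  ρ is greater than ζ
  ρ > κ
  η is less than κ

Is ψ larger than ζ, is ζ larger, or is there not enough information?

ψ

ζ < ε and ε < η give ζ < η.
Then η < λ extends the chain to λ.
With λ < θ: ζ < ε < η < λ < θ.
With θ < β: ζ < ε < η < λ < θ < β.
Then β < κ extends the chain to κ.
Then κ < ρ extends the chain to ρ.
Then ρ < ψ extends the chain to ψ.
So ψ is larger.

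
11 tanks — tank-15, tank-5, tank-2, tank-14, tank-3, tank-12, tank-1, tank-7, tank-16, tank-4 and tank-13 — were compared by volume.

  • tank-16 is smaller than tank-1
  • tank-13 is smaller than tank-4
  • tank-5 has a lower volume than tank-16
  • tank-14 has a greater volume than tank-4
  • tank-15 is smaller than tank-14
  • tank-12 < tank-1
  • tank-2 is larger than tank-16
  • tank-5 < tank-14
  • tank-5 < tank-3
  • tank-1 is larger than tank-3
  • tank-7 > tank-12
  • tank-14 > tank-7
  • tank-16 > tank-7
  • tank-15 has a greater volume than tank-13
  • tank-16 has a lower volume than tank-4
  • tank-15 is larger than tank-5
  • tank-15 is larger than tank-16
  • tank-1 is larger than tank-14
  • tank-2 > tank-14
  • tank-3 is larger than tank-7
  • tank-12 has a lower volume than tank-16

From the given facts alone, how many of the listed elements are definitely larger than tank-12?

8

Directly above tank-12: tank-7, tank-16, tank-1.
One step further: tank-3, tank-15, tank-4, tank-14, tank-2 (8 so far).
Nothing else is reachable above tank-12; 8 in all.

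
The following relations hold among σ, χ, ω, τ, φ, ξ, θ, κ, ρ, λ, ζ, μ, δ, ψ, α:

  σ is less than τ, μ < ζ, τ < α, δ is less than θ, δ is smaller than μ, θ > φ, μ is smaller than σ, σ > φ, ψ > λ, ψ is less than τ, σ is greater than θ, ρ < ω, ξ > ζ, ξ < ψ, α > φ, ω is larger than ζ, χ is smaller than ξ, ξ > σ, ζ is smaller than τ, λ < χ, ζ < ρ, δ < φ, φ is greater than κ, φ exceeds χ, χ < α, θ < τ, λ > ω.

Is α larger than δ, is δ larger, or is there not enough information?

α

δ < μ and μ < ζ give δ < ζ.
Then ζ < ρ extends the chain to ρ.
Then ρ < ω extends the chain to ω.
Then ω < λ extends the chain to λ.
With λ < χ: δ < μ < ζ < ρ < ω < λ < χ.
With χ < φ: δ < μ < ζ < ρ < ω < λ < χ < φ.
Then φ < θ extends the chain to θ.
With θ < σ: δ < μ < ζ < ρ < ω < λ < χ < φ < θ < σ.
With σ < ξ: δ < μ < ζ < ρ < ω < λ < χ < φ < θ < σ < ξ.
Then ξ < ψ extends the chain to ψ.
With ψ < τ: δ < μ < ζ < ρ < ω < λ < χ < φ < θ < σ < ξ < ψ < τ.
Then τ < α extends the chain to α.
So α is larger.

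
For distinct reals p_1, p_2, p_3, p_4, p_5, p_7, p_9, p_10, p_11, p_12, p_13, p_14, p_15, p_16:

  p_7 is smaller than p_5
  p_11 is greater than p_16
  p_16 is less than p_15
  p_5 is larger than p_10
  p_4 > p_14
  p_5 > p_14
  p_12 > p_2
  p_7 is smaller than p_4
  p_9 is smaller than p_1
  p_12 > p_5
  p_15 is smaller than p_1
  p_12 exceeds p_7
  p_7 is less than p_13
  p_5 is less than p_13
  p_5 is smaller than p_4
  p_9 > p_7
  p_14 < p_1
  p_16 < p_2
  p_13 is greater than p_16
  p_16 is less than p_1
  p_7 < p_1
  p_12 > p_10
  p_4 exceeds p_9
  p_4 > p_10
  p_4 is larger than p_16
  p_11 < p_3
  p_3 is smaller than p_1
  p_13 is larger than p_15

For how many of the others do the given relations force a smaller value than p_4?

The elements the relations force below p_4 are p_14, p_10, p_7, p_16, p_5, p_9 — no chain reaches any other.
That is 6.

6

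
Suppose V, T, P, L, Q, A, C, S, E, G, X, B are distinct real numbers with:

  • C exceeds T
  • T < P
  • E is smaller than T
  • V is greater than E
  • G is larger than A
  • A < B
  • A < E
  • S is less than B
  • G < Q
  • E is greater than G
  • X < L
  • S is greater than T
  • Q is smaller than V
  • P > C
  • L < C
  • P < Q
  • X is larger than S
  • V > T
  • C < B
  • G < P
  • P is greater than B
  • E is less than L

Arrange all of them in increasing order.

The consecutive links are each given: A < G; G < E; E < T; T < S; S < X; X < L; L < C; C < B; B < P; P < Q; Q < V.

A < G < E < T < S < X < L < C < B < P < Q < V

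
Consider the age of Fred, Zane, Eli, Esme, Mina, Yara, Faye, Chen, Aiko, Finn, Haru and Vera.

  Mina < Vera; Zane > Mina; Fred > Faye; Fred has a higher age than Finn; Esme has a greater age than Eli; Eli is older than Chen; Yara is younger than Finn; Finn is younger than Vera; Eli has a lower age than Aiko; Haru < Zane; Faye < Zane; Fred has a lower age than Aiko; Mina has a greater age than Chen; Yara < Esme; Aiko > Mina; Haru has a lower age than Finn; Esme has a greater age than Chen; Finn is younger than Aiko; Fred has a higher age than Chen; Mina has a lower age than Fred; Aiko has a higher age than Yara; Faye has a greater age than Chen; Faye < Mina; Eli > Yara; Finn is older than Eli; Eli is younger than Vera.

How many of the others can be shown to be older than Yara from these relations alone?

From Yara the given relations immediately reach Eli, Finn, Esme, Aiko.
From those, Vera, Fred — 6 in total.
No other element is forced above Yara by the given relations, so the count is 6.

6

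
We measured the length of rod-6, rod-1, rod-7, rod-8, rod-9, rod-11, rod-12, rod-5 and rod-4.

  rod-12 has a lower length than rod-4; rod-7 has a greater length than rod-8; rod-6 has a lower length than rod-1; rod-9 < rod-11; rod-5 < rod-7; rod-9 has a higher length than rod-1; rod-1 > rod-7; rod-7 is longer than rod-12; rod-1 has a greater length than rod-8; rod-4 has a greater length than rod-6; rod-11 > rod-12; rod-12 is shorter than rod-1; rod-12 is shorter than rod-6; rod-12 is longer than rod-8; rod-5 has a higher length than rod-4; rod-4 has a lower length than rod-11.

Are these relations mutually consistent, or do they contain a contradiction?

consistent

Every relation is compatible with rod-8 < rod-12 < rod-6 < rod-4 < rod-5 < rod-7 < rod-1 < rod-9 < rod-11; the set is consistent.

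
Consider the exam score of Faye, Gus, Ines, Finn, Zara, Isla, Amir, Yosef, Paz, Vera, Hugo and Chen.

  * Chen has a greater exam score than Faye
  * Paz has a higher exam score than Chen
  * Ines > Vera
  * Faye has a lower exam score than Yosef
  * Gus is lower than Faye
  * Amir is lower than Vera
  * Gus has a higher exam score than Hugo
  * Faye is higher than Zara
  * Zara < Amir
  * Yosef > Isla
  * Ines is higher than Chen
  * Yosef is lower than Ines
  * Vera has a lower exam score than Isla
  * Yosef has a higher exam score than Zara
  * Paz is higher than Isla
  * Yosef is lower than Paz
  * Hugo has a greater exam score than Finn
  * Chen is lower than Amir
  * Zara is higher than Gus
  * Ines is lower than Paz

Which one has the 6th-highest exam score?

Amir

Piecing the relations together gives one ordering: Finn < Hugo < Gus < Zara < Faye < Chen < Amir < Vera < Isla < Yosef < Ines < Paz.
Counting 6 from the largest end gives Amir.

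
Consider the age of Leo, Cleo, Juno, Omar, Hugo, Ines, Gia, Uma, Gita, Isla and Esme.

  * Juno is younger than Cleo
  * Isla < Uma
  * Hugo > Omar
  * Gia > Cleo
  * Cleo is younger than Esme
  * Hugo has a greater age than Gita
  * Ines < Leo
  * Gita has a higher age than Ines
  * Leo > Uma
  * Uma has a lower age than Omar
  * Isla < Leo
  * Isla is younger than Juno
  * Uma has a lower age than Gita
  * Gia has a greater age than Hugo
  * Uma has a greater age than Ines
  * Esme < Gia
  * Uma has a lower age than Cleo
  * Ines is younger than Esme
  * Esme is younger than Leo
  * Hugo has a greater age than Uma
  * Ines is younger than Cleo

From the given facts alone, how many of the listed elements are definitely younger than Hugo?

The elements the relations force below Hugo are Ines, Isla, Uma, Gita, Omar — no chain reaches any other.
That is 5.

5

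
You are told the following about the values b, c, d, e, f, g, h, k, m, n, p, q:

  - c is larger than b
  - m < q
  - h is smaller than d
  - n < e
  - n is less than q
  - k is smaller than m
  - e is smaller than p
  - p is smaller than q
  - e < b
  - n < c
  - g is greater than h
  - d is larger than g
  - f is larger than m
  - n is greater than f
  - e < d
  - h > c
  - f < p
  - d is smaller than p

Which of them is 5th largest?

h

The consecutive relations fix a unique order: k < m < f < n < e < b < c < h < g < d < p < q.
The 5th largest is h.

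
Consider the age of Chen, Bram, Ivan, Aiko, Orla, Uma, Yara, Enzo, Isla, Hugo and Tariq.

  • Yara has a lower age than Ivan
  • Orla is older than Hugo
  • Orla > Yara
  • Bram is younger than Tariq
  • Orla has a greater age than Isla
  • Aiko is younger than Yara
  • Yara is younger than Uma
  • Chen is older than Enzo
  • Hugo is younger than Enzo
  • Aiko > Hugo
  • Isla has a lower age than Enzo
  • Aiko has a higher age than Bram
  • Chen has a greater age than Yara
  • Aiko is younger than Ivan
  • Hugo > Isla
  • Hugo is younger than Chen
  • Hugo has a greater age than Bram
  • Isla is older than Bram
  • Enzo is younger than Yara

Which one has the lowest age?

Bram

Chaining upward from Bram: directly above it, Isla, Hugo, Tariq, Aiko; then Enzo, Yara, Ivan, Chen, Orla; then Uma.
That covers every other element, and nothing is given below Bram, so Bram is the lowest age.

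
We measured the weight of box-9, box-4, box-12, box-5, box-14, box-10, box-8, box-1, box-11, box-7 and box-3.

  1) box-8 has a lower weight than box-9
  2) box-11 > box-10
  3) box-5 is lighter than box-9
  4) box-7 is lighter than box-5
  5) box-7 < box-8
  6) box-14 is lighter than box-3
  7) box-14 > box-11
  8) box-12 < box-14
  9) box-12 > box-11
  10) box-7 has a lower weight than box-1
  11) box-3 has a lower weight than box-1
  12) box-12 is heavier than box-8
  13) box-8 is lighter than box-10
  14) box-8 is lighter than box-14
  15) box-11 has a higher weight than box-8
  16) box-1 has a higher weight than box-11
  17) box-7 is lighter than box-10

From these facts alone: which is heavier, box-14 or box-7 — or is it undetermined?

Following the relations from box-7: box-7 < box-8 < box-10 < box-11 < box-12 < box-14.
So box-14 is heavier.

box-14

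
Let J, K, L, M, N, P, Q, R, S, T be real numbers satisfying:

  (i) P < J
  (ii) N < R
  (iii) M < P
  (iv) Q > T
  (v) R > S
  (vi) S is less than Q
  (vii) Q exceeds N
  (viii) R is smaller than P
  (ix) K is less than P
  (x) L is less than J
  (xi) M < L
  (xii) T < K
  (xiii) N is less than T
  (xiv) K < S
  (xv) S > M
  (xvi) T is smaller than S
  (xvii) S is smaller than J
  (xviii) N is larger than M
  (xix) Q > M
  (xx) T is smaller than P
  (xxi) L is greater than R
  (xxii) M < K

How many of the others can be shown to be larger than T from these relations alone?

From T the given relations immediately reach K, S, Q, P.
From those, R, J — 6 in total.
From those, L — 7 in total.
No other element is forced above T by the given relations, so the count is 7.

7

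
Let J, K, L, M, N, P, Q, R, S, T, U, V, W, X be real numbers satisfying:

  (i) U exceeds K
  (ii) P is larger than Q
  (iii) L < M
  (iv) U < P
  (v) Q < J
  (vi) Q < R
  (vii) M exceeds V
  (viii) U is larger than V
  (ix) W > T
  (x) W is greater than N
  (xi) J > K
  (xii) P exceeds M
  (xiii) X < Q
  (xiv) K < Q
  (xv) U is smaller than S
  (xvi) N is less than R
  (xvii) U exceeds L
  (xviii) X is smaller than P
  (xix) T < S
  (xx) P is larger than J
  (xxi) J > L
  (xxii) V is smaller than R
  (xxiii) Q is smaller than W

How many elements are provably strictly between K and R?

1

Chaining upward from K reaches: U, Q, S, W, J, P.
Chaining downward from R reaches: V, X, Q, N.
Strictly between K and R are those in both lists: Q — 1 element.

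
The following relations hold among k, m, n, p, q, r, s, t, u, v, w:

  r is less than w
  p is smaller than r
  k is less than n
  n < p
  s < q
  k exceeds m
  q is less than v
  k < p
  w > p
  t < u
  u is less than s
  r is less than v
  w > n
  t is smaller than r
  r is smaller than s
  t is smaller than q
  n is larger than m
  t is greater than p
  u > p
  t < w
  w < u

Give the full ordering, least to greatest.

m < k < n < p < t < r < w < u < s < q < v

Nothing is placed below m, so it is least; from there m < k; k < n; n < p; p < t; t < r; r < w; w < u; u < s; s < q; q < v, each given directly.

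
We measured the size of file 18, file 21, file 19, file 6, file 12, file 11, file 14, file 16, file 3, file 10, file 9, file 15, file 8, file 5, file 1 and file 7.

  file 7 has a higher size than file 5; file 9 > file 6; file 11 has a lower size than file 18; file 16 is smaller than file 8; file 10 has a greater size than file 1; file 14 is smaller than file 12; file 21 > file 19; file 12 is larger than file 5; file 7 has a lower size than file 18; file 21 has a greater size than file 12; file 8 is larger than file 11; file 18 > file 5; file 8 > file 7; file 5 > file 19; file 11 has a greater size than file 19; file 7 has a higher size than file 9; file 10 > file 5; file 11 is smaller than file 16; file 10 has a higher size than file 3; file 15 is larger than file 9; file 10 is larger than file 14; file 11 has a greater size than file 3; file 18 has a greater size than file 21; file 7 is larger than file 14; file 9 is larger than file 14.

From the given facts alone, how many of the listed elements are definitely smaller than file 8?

The elements the relations force below file 8 are file 3, file 19, file 14, file 6, file 9, file 5, file 11, file 7, file 16 — no chain reaches any other.
That is 9.

9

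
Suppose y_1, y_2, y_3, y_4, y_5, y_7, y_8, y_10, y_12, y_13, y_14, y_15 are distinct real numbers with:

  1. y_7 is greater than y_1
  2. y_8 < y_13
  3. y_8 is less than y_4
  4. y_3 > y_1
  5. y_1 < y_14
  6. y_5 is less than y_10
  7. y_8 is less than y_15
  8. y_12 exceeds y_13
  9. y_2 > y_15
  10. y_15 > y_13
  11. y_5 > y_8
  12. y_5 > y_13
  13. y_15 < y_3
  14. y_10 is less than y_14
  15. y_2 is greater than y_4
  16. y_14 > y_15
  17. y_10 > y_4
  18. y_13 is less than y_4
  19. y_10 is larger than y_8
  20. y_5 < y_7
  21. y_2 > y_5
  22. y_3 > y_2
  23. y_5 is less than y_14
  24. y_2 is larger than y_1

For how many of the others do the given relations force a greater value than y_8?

10

The elements the relations force above y_8 are y_13, y_4, y_5, y_12, y_15, y_10, y_2, y_7, y_14, y_3 — no chain reaches any other.
That is 10.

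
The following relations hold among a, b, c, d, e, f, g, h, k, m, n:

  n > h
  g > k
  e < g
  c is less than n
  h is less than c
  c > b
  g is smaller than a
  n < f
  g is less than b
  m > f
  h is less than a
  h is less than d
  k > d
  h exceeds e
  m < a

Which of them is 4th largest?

The consecutive relations fix a unique order: e < h < d < k < g < b < c < n < f < m < a.
The 4th largest is n.

n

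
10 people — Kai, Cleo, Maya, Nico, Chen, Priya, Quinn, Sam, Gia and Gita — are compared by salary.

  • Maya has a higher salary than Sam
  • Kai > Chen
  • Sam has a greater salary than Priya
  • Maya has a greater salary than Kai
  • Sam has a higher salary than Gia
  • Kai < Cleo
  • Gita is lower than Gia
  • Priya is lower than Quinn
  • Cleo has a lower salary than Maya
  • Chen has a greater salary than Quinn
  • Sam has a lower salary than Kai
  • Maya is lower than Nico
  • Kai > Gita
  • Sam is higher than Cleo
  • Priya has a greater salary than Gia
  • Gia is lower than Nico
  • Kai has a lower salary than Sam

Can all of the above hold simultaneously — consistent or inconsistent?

inconsistent

We have Sam < Kai stated directly, yet also Kai < Cleo < Sam by chaining the others — so Kai < Sam. Contradiction.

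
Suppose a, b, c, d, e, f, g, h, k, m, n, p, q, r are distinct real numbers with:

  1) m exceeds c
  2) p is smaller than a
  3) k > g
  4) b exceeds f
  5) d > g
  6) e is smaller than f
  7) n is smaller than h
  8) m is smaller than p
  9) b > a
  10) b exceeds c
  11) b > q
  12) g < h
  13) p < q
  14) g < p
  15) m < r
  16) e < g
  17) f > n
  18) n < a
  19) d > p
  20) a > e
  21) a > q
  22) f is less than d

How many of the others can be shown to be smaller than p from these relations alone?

Directly below p: m, g.
One step further: c, e (4 so far).
No other element is forced below p by the given relations, so the count is 4.

4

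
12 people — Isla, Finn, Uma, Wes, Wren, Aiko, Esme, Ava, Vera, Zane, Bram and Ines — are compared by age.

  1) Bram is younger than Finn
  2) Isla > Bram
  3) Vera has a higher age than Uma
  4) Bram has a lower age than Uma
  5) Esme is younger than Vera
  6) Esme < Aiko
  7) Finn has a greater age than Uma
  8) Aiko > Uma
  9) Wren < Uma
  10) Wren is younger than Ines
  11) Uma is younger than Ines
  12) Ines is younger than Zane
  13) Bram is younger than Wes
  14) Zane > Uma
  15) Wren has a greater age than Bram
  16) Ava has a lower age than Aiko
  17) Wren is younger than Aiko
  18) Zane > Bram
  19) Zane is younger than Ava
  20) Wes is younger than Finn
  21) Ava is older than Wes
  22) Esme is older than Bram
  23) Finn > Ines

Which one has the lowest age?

Isla is not least since Bram < Isla; Wren is not least since Bram < Wren; Uma is not least since Bram < Uma; Wes is not least since Bram < Wes; Ines is not least since Wren < Ines; Finn is not least since Wes < Finn; Esme is not least since Bram < Esme; Zane is not least since Bram < Zane; Vera is not least since Uma < Vera; Ava is not least since Wes < Ava; Aiko is not least since Wren < Aiko.
Only Bram has nothing below it, so Bram is the lowest age.

Bram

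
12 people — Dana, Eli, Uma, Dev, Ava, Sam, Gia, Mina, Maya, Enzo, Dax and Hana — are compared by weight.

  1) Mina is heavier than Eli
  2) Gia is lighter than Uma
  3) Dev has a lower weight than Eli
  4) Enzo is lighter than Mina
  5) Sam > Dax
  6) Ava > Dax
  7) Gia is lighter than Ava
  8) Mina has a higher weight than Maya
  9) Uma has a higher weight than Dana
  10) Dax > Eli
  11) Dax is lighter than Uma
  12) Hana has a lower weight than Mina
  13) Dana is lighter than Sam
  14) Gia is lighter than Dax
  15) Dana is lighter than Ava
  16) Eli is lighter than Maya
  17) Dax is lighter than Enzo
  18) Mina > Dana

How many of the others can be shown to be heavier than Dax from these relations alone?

From Dax the given relations immediately reach Ava, Sam, Enzo, Uma.
From those, Mina — 5 in total.
No other element is forced above Dax by the given relations, so the count is 5.

5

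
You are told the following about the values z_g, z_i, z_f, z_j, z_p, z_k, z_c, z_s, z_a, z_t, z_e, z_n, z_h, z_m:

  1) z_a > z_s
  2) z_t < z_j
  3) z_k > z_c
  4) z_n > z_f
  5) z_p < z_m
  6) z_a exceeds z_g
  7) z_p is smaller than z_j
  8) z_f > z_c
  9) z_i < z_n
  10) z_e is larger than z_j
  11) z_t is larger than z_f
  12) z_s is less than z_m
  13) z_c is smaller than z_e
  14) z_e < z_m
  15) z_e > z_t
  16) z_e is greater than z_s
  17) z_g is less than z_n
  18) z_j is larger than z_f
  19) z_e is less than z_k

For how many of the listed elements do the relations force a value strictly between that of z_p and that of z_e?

Chaining upward from z_p reaches: z_j, z_m, z_k.
Chaining downward from z_e reaches: z_c, z_s, z_f, z_t, z_j.
Strictly between z_p and z_e are those in both lists: z_j — 1 element.

1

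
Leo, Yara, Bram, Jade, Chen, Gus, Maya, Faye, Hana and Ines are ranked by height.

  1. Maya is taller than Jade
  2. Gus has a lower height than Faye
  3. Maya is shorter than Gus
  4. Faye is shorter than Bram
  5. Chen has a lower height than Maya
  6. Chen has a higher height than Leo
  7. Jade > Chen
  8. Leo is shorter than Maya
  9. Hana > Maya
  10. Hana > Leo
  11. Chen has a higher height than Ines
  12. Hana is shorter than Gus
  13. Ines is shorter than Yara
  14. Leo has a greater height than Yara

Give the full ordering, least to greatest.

Ines < Yara < Leo < Chen < Jade < Maya < Hana < Gus < Faye < Bram

The consecutive links are each given: Ines < Yara; Yara < Leo; Leo < Chen; Chen < Jade; Jade < Maya; Maya < Hana; Hana < Gus; Gus < Faye; Faye < Bram.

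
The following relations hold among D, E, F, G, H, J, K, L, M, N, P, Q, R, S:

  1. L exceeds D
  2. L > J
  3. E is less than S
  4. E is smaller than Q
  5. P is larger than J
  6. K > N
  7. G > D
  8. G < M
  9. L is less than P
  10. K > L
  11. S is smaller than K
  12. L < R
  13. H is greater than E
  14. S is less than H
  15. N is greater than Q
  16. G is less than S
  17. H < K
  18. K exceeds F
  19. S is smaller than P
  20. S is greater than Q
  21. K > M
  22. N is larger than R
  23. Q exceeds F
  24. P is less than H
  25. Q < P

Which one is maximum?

K

Chaining downward from K: directly below it, F, L, M, S, N, H; then J, D, E, G, Q, R, P.
That covers every other element, and nothing is given above K, so K is the maximum.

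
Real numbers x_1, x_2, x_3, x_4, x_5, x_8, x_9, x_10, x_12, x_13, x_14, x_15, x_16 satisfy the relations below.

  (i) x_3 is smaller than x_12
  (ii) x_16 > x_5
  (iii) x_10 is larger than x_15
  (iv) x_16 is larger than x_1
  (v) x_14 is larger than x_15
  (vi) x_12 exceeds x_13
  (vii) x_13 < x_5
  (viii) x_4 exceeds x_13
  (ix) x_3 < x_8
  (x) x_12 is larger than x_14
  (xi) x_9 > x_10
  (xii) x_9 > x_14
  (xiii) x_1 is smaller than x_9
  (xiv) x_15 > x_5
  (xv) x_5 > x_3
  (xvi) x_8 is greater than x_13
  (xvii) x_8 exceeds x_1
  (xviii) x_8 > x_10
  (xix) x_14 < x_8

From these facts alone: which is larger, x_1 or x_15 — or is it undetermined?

Following every chain through x_1: above x_1 we get x_16, x_9, x_8.
x_15 is not reached, and no chain runs the other way from x_15 to x_1.
So the given relations leave the order of x_1 and x_15 undetermined.

undetermined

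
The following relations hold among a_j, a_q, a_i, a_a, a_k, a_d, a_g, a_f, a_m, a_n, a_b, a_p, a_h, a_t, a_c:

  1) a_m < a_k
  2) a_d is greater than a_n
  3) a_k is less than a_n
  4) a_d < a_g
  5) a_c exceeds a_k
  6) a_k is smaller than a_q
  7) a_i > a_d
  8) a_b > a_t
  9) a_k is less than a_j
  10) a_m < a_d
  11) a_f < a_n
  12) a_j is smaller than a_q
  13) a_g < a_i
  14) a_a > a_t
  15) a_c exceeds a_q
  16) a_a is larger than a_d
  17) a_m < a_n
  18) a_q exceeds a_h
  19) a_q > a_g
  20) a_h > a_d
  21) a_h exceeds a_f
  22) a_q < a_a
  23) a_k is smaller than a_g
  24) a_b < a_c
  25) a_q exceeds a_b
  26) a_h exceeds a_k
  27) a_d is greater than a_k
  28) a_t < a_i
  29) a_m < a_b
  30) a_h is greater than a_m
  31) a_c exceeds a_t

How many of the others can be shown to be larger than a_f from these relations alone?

Directly above a_f: a_n, a_h.
One step further: a_d, a_q (4 so far).
One step further: a_g, a_c, a_a, a_i (8 so far).
Nothing else is reachable above a_f; 8 in all.

8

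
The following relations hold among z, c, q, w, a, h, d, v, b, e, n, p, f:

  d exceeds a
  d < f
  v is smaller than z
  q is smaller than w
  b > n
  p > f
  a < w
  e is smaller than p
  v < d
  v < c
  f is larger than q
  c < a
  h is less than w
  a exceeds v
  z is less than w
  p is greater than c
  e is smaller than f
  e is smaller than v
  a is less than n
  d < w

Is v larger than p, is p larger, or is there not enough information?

p

Chaining the given relations: v < c < a < d < f < p.
So p is larger.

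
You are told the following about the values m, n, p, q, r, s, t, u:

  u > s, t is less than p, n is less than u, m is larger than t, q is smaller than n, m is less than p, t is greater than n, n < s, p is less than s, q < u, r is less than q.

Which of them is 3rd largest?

The consecutive relations fix a unique order: r < q < n < t < m < p < s < u.
The 3rd largest is p.

p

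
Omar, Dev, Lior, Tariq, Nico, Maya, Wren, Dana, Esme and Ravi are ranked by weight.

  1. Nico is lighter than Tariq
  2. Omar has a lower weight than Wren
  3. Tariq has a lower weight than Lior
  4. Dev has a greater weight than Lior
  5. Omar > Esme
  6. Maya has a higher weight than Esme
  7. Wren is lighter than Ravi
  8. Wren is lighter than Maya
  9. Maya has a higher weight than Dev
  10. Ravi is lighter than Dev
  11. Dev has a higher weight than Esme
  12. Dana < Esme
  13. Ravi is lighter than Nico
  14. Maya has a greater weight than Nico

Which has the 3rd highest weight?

The consecutive relations fix a unique order: Dana < Esme < Omar < Wren < Ravi < Nico < Tariq < Lior < Dev < Maya.
Counting 3 from the largest end gives Lior.

Lior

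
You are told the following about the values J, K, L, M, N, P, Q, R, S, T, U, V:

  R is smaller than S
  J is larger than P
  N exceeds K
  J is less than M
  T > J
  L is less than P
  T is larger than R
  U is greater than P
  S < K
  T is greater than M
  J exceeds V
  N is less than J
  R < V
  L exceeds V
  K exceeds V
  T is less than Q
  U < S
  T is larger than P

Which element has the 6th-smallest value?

Chaining the given pairs: R < V < L < P < U < S < K < N < J < M < T < Q.
Counting 6 from the smallest end gives S.

S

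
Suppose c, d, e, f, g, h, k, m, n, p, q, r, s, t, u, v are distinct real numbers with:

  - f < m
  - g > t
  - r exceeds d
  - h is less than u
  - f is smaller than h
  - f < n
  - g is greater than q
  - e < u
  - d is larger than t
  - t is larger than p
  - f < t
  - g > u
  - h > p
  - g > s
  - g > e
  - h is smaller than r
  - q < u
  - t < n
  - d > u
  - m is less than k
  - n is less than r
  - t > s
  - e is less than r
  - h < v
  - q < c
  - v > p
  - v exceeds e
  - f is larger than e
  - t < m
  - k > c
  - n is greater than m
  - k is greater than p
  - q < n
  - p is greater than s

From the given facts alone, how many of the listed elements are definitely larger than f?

The elements the relations force above f are t, m, h, n, u, g, v, k, d, r — no chain reaches any other.
That is 10.

10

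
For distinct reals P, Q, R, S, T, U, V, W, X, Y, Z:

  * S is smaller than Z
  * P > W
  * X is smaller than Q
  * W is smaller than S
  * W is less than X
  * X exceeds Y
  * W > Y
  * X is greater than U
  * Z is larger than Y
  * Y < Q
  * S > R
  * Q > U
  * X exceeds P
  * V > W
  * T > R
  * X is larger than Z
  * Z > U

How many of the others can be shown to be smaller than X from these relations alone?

7

Directly below X: Y, U, W, P, Z.
One step further: S (6 so far).
One step further: R (7 so far).
No other element is forced below X by the given relations, so the count is 7.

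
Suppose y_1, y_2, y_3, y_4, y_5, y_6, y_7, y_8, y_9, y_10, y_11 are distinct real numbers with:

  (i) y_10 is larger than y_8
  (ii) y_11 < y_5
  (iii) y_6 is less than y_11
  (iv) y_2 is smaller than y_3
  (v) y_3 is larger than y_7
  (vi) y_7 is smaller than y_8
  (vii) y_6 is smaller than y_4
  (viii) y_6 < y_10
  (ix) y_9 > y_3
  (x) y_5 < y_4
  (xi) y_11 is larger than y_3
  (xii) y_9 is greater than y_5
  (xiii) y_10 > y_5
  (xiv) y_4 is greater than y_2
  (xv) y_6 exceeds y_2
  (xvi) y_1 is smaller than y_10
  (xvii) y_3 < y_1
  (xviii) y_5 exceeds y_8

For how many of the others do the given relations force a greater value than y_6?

From y_6 the given relations immediately reach y_11, y_4, y_10.
From those, y_5 — 4 in total.
From those, y_9 — 5 in total.
Nothing else is reachable above y_6; 5 in all.

5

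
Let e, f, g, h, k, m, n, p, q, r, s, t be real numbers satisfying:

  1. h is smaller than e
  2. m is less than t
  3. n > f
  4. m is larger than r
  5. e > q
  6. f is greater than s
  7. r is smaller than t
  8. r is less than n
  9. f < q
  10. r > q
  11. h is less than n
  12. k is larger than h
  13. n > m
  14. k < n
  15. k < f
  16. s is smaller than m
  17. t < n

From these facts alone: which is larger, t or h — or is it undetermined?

The relevant relations are h < k; k < f; f < q; q < r; r < m; m < t.
Together: h < k < f < q < r < m < t.
So t is larger.

t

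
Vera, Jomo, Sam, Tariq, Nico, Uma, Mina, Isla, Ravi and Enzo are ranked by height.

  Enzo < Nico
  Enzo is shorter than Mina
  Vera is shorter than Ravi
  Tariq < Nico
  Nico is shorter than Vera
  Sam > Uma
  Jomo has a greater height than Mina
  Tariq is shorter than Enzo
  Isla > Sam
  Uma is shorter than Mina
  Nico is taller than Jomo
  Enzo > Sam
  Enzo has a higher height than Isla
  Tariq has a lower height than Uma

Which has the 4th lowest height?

Isla

Piecing the relations together gives one ordering: Tariq < Uma < Sam < Isla < Enzo < Mina < Jomo < Nico < Vera < Ravi.
Counting 4 from the smallest end gives Isla.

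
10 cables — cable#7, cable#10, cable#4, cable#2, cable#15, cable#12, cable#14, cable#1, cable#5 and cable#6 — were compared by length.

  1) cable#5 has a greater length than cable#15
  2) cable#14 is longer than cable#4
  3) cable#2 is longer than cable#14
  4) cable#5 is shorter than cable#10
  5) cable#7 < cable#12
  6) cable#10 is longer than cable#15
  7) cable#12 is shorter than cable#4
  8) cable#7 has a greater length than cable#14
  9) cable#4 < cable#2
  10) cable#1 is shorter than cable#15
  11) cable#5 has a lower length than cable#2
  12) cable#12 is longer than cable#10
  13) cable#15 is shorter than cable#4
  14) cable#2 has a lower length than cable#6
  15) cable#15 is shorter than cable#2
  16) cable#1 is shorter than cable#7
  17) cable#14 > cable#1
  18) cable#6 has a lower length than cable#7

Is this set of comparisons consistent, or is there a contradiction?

inconsistent

We have cable#7 < cable#12 stated directly, yet also cable#12 < cable#4 < cable#14 < cable#2 < cable#6 < cable#7 by chaining the others — so cable#12 < cable#7. Contradiction.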